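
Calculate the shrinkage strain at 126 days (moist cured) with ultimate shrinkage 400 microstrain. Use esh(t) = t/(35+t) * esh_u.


esh(126) = 126 / (35 + 126) * 400
= 126 / 161 * 400
= 313.0 microstrain

313.0


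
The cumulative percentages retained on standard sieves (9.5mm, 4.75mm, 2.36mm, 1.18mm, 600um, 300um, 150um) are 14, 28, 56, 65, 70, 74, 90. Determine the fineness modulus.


FM = sum(cumulative % retained) / 100
= 397 / 100
= 3.97

3.97


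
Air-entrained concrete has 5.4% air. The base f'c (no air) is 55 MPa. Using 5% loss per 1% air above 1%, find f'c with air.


Strength loss = (5.4 - 1) * 5 = 22.0%
f'c = 55 * (1 - 22.0/100)
= 42.9 MPa

42.9


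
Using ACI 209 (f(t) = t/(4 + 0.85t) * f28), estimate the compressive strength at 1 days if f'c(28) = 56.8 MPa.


f(1) = 1 / (4 + 0.85 * 1) * 56.8
= 1 / 4.85 * 56.8
= 11.71 MPa

11.71


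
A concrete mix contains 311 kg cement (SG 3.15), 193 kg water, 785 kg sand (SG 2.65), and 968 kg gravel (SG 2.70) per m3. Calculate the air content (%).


Vol cement = 311 / (3.15 * 1000) = 0.09873 m3
Vol water = 193 / 1000 = 0.193 m3
Vol sand = 785 / (2.65 * 1000) = 0.296226 m3
Vol gravel = 968 / (2.70 * 1000) = 0.358519 m3
Total solid + water volume = 0.946475 m3
Air = (1 - 0.946475) * 100 = 5.35%

5.35


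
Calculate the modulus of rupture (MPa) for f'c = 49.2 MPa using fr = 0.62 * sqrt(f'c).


fr = 0.62 * sqrt(49.2)
= 4.349 MPa

4.349


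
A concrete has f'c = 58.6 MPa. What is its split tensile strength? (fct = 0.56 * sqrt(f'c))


fct = 0.56 * sqrt(58.6)
= 0.56 * 7.655
= 4.287 MPa

4.287


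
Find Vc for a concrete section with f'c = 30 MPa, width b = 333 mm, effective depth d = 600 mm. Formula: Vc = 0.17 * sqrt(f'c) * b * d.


Vc = 0.17 * sqrt(30) * 333 * 600 / 1000
= 186.04 kN

186.04


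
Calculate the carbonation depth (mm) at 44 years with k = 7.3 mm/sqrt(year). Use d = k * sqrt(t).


depth = k * sqrt(t)
= 7.3 * sqrt(44)
= 48.42 mm

48.42


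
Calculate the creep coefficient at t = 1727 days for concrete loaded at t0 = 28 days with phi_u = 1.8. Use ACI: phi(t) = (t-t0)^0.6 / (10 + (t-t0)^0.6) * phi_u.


dt = 1727 - 28 = 1699
phi = 1699^0.6 / (10 + 1699^0.6) * 1.8
= 1.614

1.614


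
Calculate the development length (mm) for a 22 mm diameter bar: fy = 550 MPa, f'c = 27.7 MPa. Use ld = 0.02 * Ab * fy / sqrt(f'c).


Ab = pi * 22^2 / 4 = 380.133 mm2
ld = 0.02 * 380.133 * 550 / sqrt(27.7)
= 794.5 mm

794.5


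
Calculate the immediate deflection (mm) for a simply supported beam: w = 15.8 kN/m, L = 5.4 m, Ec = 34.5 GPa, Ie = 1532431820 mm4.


Convert: L = 5.4 m = 5400 mm, Ec = 34.5 GPa = 34500 MPa
delta = 5 * 15.8 * 5400^4 / (384 * 34500 * 1532431820)
= 3.31 mm

3.31


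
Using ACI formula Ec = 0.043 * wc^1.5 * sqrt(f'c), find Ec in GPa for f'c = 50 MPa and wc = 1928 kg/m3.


Ec = 0.043 * 1928^1.5 * sqrt(50) / 1000
= 25.74 GPa

25.74


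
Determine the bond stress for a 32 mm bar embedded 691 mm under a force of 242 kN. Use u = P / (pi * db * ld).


u = P / (pi * db * ld)
= 242 * 1000 / (pi * 32 * 691)
= 3.484 MPa

3.484


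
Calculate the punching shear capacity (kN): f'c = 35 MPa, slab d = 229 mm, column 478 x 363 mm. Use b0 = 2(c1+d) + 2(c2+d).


b0 = 2*(478 + 229) + 2*(363 + 229) = 2598 mm
Vc = 0.33 * sqrt(35) * 2598 * 229 / 1000
= 1161.51 kN

1161.51


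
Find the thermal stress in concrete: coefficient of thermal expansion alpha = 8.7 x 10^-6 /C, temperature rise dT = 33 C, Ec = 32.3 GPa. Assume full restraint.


sigma = alpha * dT * Ec
= 8.7e-6 * 33 * 32.3 * 1000
= 9.273 MPa

9.273


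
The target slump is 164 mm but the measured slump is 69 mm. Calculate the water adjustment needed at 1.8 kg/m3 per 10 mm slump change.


Difference = 164 - 69 = 95 mm
Water adjustment = 95 * 1.8 / 10 = 17.1 kg/m3

17.1


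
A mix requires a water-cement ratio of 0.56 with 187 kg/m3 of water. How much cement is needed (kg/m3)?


Cement = water / (w/c)
= 187 / 0.56
= 333.9 kg/m3

333.9


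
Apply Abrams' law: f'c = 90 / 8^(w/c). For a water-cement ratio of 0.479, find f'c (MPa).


f'c = 90 / 8^0.479
= 90 / 2.708
= 33.24 MPa

33.24


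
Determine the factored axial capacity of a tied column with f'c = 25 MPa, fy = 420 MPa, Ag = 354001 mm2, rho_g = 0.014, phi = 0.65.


Ast = rho * Ag = 0.014 * 354001 = 4956.014 mm2
phi*Pn = 0.65 * 0.80 * (0.85 * 25 * (354001 - 4956.014) + 420 * 4956.014) / 1000
= 4939.34 kN

4939.34


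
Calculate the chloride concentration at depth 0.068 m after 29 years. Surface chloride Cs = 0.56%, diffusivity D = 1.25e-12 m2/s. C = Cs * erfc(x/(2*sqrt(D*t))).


t_seconds = 29 * 365.25 * 24 * 3600 = 915170400.0 s
arg = 0.068 / (2 * sqrt(1.25e-12 * 915170400.0))
= 1.0052
erfc(1.0052) = 0.1551
C = 0.56 * 0.1551 = 0.0869%

0.0869


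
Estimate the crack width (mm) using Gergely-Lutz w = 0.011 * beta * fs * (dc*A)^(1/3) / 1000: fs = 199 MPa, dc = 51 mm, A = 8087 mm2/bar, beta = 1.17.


w = 0.011 * beta * fs * (dc * A)^(1/3) / 1000
= 0.011 * 1.17 * 199 * (51 * 8087)^(1/3) / 1000
= 0.191 mm

0.191


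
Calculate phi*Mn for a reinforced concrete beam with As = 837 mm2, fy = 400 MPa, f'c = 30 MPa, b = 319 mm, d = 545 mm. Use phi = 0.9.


a = As * fy / (0.85 * f'c * b)
= 837 * 400 / (0.85 * 30 * 319)
= 41.158 mm
Mn = As * fy * (d - a/2) / 10^6
= 175.5761 kN-m
phi*Mn = 0.9 * 175.5761 = 158.02 kN-m

158.02


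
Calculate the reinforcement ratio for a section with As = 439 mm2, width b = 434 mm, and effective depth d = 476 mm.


rho = As / (b * d)
= 439 / (434 * 476)
= 0.0021

0.0021


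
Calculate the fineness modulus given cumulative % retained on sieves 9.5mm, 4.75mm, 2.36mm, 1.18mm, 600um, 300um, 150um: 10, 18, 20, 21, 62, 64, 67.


FM = sum(cumulative % retained) / 100
= 262 / 100
= 2.62

2.62


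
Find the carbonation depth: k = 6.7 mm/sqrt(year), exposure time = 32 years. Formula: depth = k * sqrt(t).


depth = k * sqrt(t)
= 6.7 * sqrt(32)
= 37.9 mm

37.9


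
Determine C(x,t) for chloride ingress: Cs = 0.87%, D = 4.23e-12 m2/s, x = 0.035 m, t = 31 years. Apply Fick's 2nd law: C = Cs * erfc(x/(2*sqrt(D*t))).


t_seconds = 31 * 365.25 * 24 * 3600 = 978285600.0 s
arg = 0.035 / (2 * sqrt(4.23e-12 * 978285600.0))
= 0.272
erfc(0.272) = 0.7004
C = 0.87 * 0.7004 = 0.6094%

0.6094


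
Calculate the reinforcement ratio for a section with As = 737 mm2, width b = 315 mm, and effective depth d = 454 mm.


rho = As / (b * d)
= 737 / (315 * 454)
= 0.0052

0.0052


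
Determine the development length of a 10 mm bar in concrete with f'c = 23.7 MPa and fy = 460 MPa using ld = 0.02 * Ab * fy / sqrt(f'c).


Ab = pi * 10^2 / 4 = 78.54 mm2
ld = 0.02 * 78.54 * 460 / sqrt(23.7)
= 148.4 mm

148.4


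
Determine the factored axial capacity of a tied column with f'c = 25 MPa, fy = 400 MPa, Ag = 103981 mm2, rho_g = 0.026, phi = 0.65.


Ast = rho * Ag = 0.026 * 103981 = 2703.506 mm2
phi*Pn = 0.65 * 0.80 * (0.85 * 25 * (103981 - 2703.506) + 400 * 2703.506) / 1000
= 1681.45 kN

1681.45


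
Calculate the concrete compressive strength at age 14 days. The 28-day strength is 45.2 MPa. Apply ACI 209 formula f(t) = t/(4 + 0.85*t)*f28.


f(14) = 14 / (4 + 0.85 * 14) * 45.2
= 14 / 15.9 * 45.2
= 39.8 MPa

39.8


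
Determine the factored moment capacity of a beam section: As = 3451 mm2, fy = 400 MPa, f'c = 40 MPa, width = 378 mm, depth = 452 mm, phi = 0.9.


a = As * fy / (0.85 * f'c * b)
= 3451 * 400 / (0.85 * 40 * 378)
= 107.4074 mm
Mn = As * fy * (d - a/2) / 10^6
= 549.8082 kN-m
phi*Mn = 0.9 * 549.8082 = 494.83 kN-m

494.83


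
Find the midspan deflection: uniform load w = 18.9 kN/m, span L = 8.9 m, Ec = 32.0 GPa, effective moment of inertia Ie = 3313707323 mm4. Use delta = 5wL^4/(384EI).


Convert: L = 8.9 m = 8900 mm, Ec = 32.0 GPa = 32000 MPa
delta = 5 * 18.9 * 8900^4 / (384 * 32000 * 3313707323)
= 14.56 mm

14.56


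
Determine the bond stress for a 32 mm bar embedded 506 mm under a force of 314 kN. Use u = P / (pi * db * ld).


u = P / (pi * db * ld)
= 314 * 1000 / (pi * 32 * 506)
= 6.173 MPa

6.173


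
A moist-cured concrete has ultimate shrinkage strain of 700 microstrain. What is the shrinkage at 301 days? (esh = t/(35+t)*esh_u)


esh(301) = 301 / (35 + 301) * 700
= 301 / 336 * 700
= 627.1 microstrain

627.1


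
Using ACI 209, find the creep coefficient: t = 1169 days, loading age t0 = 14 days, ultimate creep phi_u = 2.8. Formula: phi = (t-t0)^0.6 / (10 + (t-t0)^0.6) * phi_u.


dt = 1169 - 14 = 1155
phi = 1155^0.6 / (10 + 1155^0.6) * 2.8
= 2.445

2.445


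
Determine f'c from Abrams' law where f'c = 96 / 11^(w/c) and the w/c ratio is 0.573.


f'c = 96 / 11^0.573
= 96 / 3.951
= 24.3 MPa

24.3


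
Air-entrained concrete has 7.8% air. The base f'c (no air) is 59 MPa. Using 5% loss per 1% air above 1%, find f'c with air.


Strength loss = (7.8 - 1) * 5 = 34.0%
f'c = 59 * (1 - 34.0/100)
= 38.94 MPa

38.94


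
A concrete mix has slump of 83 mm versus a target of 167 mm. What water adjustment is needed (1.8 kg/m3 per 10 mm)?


Difference = 167 - 83 = 84 mm
Water adjustment = 84 * 1.8 / 10 = 15.1 kg/m3

15.1


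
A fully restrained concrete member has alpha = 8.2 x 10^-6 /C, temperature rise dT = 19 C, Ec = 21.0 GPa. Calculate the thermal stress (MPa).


sigma = alpha * dT * Ec
= 8.2e-6 * 19 * 21.0 * 1000
= 3.272 MPa

3.272


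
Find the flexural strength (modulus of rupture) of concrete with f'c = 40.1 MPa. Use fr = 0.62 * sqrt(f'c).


fr = 0.62 * sqrt(40.1)
= 3.926 MPa

3.926


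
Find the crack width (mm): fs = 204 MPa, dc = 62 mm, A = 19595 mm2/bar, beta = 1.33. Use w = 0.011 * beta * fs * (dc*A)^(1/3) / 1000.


w = 0.011 * beta * fs * (dc * A)^(1/3) / 1000
= 0.011 * 1.33 * 204 * (62 * 19595)^(1/3) / 1000
= 0.318 mm

0.318


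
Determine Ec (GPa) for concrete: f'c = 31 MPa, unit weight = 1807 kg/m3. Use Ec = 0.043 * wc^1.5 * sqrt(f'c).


Ec = 0.043 * 1807^1.5 * sqrt(31) / 1000
= 18.39 GPa

18.39


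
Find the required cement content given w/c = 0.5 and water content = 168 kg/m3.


Cement = water / (w/c)
= 168 / 0.5
= 336.0 kg/m3

336.0


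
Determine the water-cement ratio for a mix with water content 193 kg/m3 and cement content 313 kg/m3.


w/c = water / cement
w/c = 193 / 313 = 0.617

0.617


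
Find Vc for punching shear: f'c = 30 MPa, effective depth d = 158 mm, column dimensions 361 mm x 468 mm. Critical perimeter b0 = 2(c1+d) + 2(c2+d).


b0 = 2*(361 + 158) + 2*(468 + 158) = 2290 mm
Vc = 0.33 * sqrt(30) * 2290 * 158 / 1000
= 653.98 kN

653.98


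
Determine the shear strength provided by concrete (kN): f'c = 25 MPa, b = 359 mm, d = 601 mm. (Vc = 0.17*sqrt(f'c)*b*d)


Vc = 0.17 * sqrt(25) * 359 * 601 / 1000
= 183.4 kN

183.4


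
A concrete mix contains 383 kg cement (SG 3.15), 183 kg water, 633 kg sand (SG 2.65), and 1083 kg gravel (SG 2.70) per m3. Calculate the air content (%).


Vol cement = 383 / (3.15 * 1000) = 0.121587 m3
Vol water = 183 / 1000 = 0.183 m3
Vol sand = 633 / (2.65 * 1000) = 0.238868 m3
Vol gravel = 1083 / (2.70 * 1000) = 0.401111 m3
Total solid + water volume = 0.944566 m3
Air = (1 - 0.944566) * 100 = 5.54%

5.54


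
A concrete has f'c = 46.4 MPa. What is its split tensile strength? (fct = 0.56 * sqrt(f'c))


fct = 0.56 * sqrt(46.4)
= 0.56 * 6.812
= 3.815 MPa

3.815


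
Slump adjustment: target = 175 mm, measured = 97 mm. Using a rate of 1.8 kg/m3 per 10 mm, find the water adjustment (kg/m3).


Difference = 175 - 97 = 78 mm
Water adjustment = 78 * 1.8 / 10 = 14.0 kg/m3

14.0


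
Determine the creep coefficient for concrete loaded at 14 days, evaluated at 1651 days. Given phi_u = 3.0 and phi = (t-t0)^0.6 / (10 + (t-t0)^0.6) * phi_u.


dt = 1651 - 14 = 1637
phi = 1637^0.6 / (10 + 1637^0.6) * 3.0
= 2.684

2.684


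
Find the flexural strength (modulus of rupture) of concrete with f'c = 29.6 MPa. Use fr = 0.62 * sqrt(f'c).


fr = 0.62 * sqrt(29.6)
= 3.373 MPa

3.373


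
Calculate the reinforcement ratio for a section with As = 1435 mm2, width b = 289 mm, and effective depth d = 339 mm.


rho = As / (b * d)
= 1435 / (289 * 339)
= 0.0146

0.0146


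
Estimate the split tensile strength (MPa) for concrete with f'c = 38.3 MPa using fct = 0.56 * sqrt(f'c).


fct = 0.56 * sqrt(38.3)
= 0.56 * 6.189
= 3.466 MPa

3.466


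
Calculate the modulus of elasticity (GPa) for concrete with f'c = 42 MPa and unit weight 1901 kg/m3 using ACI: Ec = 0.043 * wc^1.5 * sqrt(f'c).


Ec = 0.043 * 1901^1.5 * sqrt(42) / 1000
= 23.1 GPa

23.1


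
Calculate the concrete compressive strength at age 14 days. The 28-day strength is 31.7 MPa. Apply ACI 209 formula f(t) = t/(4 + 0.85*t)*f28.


f(14) = 14 / (4 + 0.85 * 14) * 31.7
= 14 / 15.9 * 31.7
= 27.91 MPa

27.91


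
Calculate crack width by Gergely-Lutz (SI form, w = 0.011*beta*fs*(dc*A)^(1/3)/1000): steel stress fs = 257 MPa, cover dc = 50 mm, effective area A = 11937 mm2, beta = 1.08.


w = 0.011 * beta * fs * (dc * A)^(1/3) / 1000
= 0.011 * 1.08 * 257 * (50 * 11937)^(1/3) / 1000
= 0.257 mm

0.257


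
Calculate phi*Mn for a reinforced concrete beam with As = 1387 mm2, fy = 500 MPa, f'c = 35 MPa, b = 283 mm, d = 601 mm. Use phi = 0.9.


a = As * fy / (0.85 * f'c * b)
= 1387 * 500 / (0.85 * 35 * 283)
= 82.3708 mm
Mn = As * fy * (d - a/2) / 10^6
= 388.2314 kN-m
phi*Mn = 0.9 * 388.2314 = 349.41 kN-m

349.41


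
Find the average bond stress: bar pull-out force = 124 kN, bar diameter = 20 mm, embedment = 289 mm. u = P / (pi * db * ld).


u = P / (pi * db * ld)
= 124 * 1000 / (pi * 20 * 289)
= 6.829 MPa

6.829


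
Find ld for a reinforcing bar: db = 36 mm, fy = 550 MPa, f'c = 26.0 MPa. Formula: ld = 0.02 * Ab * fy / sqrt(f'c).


Ab = pi * 36^2 / 4 = 1017.876 mm2
ld = 0.02 * 1017.876 * 550 / sqrt(26.0)
= 2195.8 mm

2195.8


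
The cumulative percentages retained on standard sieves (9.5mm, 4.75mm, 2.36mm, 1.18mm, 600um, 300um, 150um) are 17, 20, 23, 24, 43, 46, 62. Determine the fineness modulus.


FM = sum(cumulative % retained) / 100
= 235 / 100
= 2.35

2.35


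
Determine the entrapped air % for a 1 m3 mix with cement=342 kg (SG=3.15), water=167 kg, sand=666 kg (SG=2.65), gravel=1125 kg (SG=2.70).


Vol cement = 342 / (3.15 * 1000) = 0.108571 m3
Vol water = 167 / 1000 = 0.167 m3
Vol sand = 666 / (2.65 * 1000) = 0.251321 m3
Vol gravel = 1125 / (2.70 * 1000) = 0.416667 m3
Total solid + water volume = 0.943559 m3
Air = (1 - 0.943559) * 100 = 5.64%

5.64


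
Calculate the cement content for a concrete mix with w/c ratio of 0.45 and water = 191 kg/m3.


Cement = water / (w/c)
= 191 / 0.45
= 424.4 kg/m3

424.4


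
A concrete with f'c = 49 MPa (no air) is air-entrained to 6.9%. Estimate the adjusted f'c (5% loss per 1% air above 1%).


Strength loss = (6.9 - 1) * 5 = 29.5%
f'c = 49 * (1 - 29.5/100)
= 34.55 MPa

34.55


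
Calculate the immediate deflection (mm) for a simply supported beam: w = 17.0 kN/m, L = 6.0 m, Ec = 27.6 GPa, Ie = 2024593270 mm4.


Convert: L = 6.0 m = 6000 mm, Ec = 27.6 GPa = 27600 MPa
delta = 5 * 17.0 * 6000^4 / (384 * 27600 * 2024593270)
= 5.13 mm

5.13


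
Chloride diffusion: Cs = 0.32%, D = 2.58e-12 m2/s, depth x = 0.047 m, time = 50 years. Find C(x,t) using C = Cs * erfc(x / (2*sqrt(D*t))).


t_seconds = 50 * 365.25 * 24 * 3600 = 1577880000.0 s
arg = 0.047 / (2 * sqrt(2.58e-12 * 1577880000.0))
= 0.3683
erfc(0.3683) = 0.6025
C = 0.32 * 0.6025 = 0.1928%

0.1928


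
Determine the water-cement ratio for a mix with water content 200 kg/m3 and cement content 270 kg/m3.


w/c = water / cement
w/c = 200 / 270 = 0.741

0.741


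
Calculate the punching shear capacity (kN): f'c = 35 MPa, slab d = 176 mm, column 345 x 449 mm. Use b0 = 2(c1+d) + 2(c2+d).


b0 = 2*(345 + 176) + 2*(449 + 176) = 2292 mm
Vc = 0.33 * sqrt(35) * 2292 * 176 / 1000
= 787.54 kN

787.54


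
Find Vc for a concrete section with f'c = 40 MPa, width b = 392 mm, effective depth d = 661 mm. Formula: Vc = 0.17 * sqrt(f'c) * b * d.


Vc = 0.17 * sqrt(40) * 392 * 661 / 1000
= 278.59 kN

278.59


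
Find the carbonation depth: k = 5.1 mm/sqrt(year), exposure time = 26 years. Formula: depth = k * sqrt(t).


depth = k * sqrt(t)
= 5.1 * sqrt(26)
= 26.0 mm

26.0


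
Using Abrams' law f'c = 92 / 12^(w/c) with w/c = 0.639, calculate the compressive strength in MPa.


f'c = 92 / 12^0.639
= 92 / 4.893
= 18.8 MPa

18.8


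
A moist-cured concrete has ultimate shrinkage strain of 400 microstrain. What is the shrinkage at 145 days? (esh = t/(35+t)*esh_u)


esh(145) = 145 / (35 + 145) * 400
= 145 / 180 * 400
= 322.2 microstrain

322.2


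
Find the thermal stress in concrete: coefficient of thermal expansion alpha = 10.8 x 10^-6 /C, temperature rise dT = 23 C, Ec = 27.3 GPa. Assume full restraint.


sigma = alpha * dT * Ec
= 10.8e-6 * 23 * 27.3 * 1000
= 6.781 MPa

6.781


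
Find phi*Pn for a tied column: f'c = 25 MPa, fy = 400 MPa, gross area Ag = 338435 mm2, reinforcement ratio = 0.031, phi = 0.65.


Ast = rho * Ag = 0.031 * 338435 = 10491.485 mm2
phi*Pn = 0.65 * 0.80 * (0.85 * 25 * (338435 - 10491.485) + 400 * 10491.485) / 1000
= 5806.0 kN

5806.0


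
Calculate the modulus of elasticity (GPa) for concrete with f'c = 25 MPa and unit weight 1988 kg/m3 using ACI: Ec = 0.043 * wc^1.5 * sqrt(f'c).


Ec = 0.043 * 1988^1.5 * sqrt(25) / 1000
= 19.06 GPa

19.06


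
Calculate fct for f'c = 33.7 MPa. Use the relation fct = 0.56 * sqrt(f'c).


fct = 0.56 * sqrt(33.7)
= 0.56 * 5.805
= 3.251 MPa

3.251


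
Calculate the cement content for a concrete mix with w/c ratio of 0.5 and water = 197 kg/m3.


Cement = water / (w/c)
= 197 / 0.5
= 394.0 kg/m3

394.0


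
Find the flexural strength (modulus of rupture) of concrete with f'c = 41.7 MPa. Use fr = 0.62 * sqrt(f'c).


fr = 0.62 * sqrt(41.7)
= 4.004 MPa

4.004


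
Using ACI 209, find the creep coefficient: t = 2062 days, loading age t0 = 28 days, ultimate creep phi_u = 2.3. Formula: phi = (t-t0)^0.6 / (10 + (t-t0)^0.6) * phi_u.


dt = 2062 - 28 = 2034
phi = 2034^0.6 / (10 + 2034^0.6) * 2.3
= 2.084

2.084


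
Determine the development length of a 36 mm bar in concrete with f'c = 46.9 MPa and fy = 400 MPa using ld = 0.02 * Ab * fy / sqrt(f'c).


Ab = pi * 36^2 / 4 = 1017.876 mm2
ld = 0.02 * 1017.876 * 400 / sqrt(46.9)
= 1189.0 mm

1189.0


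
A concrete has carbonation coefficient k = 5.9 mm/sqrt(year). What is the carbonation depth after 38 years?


depth = k * sqrt(t)
= 5.9 * sqrt(38)
= 36.37 mm

36.37


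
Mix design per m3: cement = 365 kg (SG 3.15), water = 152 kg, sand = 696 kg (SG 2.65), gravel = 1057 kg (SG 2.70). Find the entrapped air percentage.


Vol cement = 365 / (3.15 * 1000) = 0.115873 m3
Vol water = 152 / 1000 = 0.152 m3
Vol sand = 696 / (2.65 * 1000) = 0.262642 m3
Vol gravel = 1057 / (2.70 * 1000) = 0.391481 m3
Total solid + water volume = 0.921996 m3
Air = (1 - 0.921996) * 100 = 7.8%

7.8


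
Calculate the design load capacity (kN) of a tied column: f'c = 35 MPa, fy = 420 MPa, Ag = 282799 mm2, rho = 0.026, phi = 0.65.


Ast = rho * Ag = 0.026 * 282799 = 7352.774 mm2
phi*Pn = 0.65 * 0.80 * (0.85 * 35 * (282799 - 7352.774) + 420 * 7352.774) / 1000
= 5867.0 kN

5867.0


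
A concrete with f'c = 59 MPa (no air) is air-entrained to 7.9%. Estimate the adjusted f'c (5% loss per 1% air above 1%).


Strength loss = (7.9 - 1) * 5 = 34.5%
f'c = 59 * (1 - 34.5/100)
= 38.65 MPa

38.65


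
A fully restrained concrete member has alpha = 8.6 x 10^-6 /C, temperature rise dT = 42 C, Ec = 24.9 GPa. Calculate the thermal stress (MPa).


sigma = alpha * dT * Ec
= 8.6e-6 * 42 * 24.9 * 1000
= 8.994 MPa

8.994


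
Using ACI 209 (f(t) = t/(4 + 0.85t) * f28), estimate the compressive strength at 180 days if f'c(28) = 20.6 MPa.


f(180) = 180 / (4 + 0.85 * 180) * 20.6
= 180 / 157.0 * 20.6
= 23.62 MPa

23.62


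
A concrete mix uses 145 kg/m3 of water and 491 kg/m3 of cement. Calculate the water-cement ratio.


w/c = water / cement
w/c = 145 / 491 = 0.295

0.295


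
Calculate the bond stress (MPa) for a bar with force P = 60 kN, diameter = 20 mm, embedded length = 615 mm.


u = P / (pi * db * ld)
= 60 * 1000 / (pi * 20 * 615)
= 1.553 MPa

1.553


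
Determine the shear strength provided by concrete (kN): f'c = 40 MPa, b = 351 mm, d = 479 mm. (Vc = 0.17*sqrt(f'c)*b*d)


Vc = 0.17 * sqrt(40) * 351 * 479 / 1000
= 180.77 kN

180.77


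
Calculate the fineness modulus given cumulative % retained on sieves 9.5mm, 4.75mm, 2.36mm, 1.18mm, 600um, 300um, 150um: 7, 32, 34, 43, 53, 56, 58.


FM = sum(cumulative % retained) / 100
= 283 / 100
= 2.83

2.83


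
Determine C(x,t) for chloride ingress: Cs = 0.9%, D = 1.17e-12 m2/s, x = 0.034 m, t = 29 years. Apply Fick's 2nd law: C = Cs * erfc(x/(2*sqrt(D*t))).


t_seconds = 29 * 365.25 * 24 * 3600 = 915170400.0 s
arg = 0.034 / (2 * sqrt(1.17e-12 * 915170400.0))
= 0.5195
erfc(0.5195) = 0.4625
C = 0.9 * 0.4625 = 0.4163%

0.4163


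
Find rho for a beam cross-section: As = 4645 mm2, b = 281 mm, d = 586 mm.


rho = As / (b * d)
= 4645 / (281 * 586)
= 0.0282

0.0282


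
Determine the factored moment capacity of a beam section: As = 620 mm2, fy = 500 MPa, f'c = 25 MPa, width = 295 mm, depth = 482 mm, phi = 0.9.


a = As * fy / (0.85 * f'c * b)
= 620 * 500 / (0.85 * 25 * 295)
= 49.4516 mm
Mn = As * fy * (d - a/2) / 10^6
= 141.755 kN-m
phi*Mn = 0.9 * 141.755 = 127.58 kN-m

127.58


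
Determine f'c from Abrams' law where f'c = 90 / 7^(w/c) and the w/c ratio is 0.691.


f'c = 90 / 7^0.691
= 90 / 3.837
= 23.46 MPa

23.46


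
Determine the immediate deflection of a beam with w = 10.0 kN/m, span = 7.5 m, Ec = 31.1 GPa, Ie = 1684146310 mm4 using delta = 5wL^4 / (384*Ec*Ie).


Convert: L = 7.5 m = 7500 mm, Ec = 31.1 GPa = 31100 MPa
delta = 5 * 10.0 * 7500^4 / (384 * 31100 * 1684146310)
= 7.87 mm

7.87


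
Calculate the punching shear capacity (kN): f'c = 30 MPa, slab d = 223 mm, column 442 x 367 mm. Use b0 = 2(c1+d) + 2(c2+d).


b0 = 2*(442 + 223) + 2*(367 + 223) = 2510 mm
Vc = 0.33 * sqrt(30) * 2510 * 223 / 1000
= 1011.7 kN

1011.7


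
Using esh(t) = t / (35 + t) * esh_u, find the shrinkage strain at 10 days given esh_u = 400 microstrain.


esh(10) = 10 / (35 + 10) * 400
= 10 / 45 * 400
= 88.9 microstrain

88.9


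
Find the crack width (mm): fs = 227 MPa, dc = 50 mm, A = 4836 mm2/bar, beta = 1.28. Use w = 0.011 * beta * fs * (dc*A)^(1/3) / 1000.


w = 0.011 * beta * fs * (dc * A)^(1/3) / 1000
= 0.011 * 1.28 * 227 * (50 * 4836)^(1/3) / 1000
= 0.199 mm

0.199


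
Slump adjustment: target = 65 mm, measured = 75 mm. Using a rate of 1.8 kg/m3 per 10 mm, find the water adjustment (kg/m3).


Difference = 65 - 75 = -10 mm
Water adjustment = -10 * 1.8 / 10 = -1.8 kg/m3

-1.8


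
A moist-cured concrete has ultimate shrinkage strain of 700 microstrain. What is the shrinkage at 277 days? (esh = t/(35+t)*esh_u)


esh(277) = 277 / (35 + 277) * 700
= 277 / 312 * 700
= 621.5 microstrain

621.5


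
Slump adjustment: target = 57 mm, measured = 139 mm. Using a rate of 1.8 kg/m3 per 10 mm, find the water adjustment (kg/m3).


Difference = 57 - 139 = -82 mm
Water adjustment = -82 * 1.8 / 10 = -14.8 kg/m3

-14.8


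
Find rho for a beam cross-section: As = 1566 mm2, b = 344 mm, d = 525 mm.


rho = As / (b * d)
= 1566 / (344 * 525)
= 0.0087

0.0087


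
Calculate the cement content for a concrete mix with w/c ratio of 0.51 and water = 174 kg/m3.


Cement = water / (w/c)
= 174 / 0.51
= 341.2 kg/m3

341.2


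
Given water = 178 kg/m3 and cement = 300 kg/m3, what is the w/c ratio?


w/c = water / cement
w/c = 178 / 300 = 0.593

0.593


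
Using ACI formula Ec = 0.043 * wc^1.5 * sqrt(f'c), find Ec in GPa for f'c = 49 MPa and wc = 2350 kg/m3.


Ec = 0.043 * 2350^1.5 * sqrt(49) / 1000
= 34.29 GPa

34.29


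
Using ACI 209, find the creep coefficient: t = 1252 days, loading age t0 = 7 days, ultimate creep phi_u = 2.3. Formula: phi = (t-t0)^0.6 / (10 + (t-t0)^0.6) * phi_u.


dt = 1252 - 7 = 1245
phi = 1245^0.6 / (10 + 1245^0.6) * 2.3
= 2.019

2.019


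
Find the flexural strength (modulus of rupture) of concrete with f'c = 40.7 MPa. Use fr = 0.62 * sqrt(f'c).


fr = 0.62 * sqrt(40.7)
= 3.955 MPa

3.955


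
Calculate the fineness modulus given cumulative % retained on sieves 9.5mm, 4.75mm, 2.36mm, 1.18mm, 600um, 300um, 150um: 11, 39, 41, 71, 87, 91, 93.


FM = sum(cumulative % retained) / 100
= 433 / 100
= 4.33

4.33


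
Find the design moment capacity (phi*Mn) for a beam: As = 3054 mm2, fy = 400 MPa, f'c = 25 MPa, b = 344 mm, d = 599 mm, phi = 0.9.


a = As * fy / (0.85 * f'c * b)
= 3054 * 400 / (0.85 * 25 * 344)
= 167.1135 mm
Mn = As * fy * (d - a/2) / 10^6
= 629.6654 kN-m
phi*Mn = 0.9 * 629.6654 = 566.7 kN-m

566.7


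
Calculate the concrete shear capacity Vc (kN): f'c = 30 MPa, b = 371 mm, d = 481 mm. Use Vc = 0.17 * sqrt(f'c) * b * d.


Vc = 0.17 * sqrt(30) * 371 * 481 / 1000
= 166.16 kN

166.16


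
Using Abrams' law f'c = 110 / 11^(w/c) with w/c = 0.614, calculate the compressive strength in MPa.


f'c = 110 / 11^0.614
= 110 / 4.359
= 25.23 MPa

25.23


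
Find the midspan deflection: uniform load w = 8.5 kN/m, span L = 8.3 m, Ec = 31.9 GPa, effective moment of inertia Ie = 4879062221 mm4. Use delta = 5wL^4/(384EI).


Convert: L = 8.3 m = 8300 mm, Ec = 31.9 GPa = 31900 MPa
delta = 5 * 8.5 * 8300^4 / (384 * 31900 * 4879062221)
= 3.37 mm

3.37


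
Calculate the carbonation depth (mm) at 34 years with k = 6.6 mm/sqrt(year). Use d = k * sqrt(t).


depth = k * sqrt(t)
= 6.6 * sqrt(34)
= 38.48 mm

38.48


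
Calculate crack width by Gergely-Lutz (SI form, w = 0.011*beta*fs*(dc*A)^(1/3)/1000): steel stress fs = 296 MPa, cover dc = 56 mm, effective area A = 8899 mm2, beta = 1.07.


w = 0.011 * beta * fs * (dc * A)^(1/3) / 1000
= 0.011 * 1.07 * 296 * (56 * 8899)^(1/3) / 1000
= 0.276 mm

0.276


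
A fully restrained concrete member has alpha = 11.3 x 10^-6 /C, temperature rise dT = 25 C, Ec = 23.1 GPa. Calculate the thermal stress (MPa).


sigma = alpha * dT * Ec
= 11.3e-6 * 25 * 23.1 * 1000
= 6.526 MPa

6.526


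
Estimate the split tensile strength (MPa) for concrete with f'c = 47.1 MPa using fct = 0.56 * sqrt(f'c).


fct = 0.56 * sqrt(47.1)
= 0.56 * 6.863
= 3.843 MPa

3.843


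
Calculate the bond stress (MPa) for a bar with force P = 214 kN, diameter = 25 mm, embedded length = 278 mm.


u = P / (pi * db * ld)
= 214 * 1000 / (pi * 25 * 278)
= 9.801 MPa

9.801


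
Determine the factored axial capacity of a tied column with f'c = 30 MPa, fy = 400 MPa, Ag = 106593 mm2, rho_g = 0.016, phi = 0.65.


Ast = rho * Ag = 0.016 * 106593 = 1705.488 mm2
phi*Pn = 0.65 * 0.80 * (0.85 * 30 * (106593 - 1705.488) + 400 * 1705.488) / 1000
= 1745.55 kN

1745.55


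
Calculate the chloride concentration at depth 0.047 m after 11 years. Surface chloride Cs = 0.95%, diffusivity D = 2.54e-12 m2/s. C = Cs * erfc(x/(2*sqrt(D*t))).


t_seconds = 11 * 365.25 * 24 * 3600 = 347133600.0 s
arg = 0.047 / (2 * sqrt(2.54e-12 * 347133600.0))
= 0.7914
erfc(0.7914) = 0.263
C = 0.95 * 0.263 = 0.2499%

0.2499


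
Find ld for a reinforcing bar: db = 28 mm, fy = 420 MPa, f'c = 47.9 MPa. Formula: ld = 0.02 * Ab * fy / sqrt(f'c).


Ab = pi * 28^2 / 4 = 615.752 mm2
ld = 0.02 * 615.752 * 420 / sqrt(47.9)
= 747.3 mm

747.3


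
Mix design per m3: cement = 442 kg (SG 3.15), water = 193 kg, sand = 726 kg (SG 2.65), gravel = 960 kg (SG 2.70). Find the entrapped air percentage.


Vol cement = 442 / (3.15 * 1000) = 0.140317 m3
Vol water = 193 / 1000 = 0.193 m3
Vol sand = 726 / (2.65 * 1000) = 0.273962 m3
Vol gravel = 960 / (2.70 * 1000) = 0.355556 m3
Total solid + water volume = 0.962835 m3
Air = (1 - 0.962835) * 100 = 3.72%

3.72


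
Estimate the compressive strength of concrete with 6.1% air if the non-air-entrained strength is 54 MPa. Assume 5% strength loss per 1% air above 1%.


Strength loss = (6.1 - 1) * 5 = 25.5%
f'c = 54 * (1 - 25.5/100)
= 40.23 MPa

40.23


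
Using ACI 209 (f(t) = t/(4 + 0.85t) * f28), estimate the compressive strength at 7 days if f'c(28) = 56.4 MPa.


f(7) = 7 / (4 + 0.85 * 7) * 56.4
= 7 / 9.95 * 56.4
= 39.68 MPa

39.68


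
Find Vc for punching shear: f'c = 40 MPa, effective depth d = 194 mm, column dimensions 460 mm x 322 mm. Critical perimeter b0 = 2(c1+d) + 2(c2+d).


b0 = 2*(460 + 194) + 2*(322 + 194) = 2340 mm
Vc = 0.33 * sqrt(40) * 2340 * 194 / 1000
= 947.46 kN

947.46


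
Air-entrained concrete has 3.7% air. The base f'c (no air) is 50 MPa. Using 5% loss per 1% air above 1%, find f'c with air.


Strength loss = (3.7 - 1) * 5 = 13.5%
f'c = 50 * (1 - 13.5/100)
= 43.25 MPa

43.25


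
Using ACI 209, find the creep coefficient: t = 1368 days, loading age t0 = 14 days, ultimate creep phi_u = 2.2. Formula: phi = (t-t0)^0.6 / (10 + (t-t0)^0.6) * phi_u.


dt = 1368 - 14 = 1354
phi = 1354^0.6 / (10 + 1354^0.6) * 2.2
= 1.943

1.943


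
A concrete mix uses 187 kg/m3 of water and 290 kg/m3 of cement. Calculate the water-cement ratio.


w/c = water / cement
w/c = 187 / 290 = 0.645

0.645


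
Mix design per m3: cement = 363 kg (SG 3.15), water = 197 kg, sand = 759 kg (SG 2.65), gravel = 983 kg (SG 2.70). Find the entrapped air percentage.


Vol cement = 363 / (3.15 * 1000) = 0.115238 m3
Vol water = 197 / 1000 = 0.197 m3
Vol sand = 759 / (2.65 * 1000) = 0.286415 m3
Vol gravel = 983 / (2.70 * 1000) = 0.364074 m3
Total solid + water volume = 0.962727 m3
Air = (1 - 0.962727) * 100 = 3.73%

3.73


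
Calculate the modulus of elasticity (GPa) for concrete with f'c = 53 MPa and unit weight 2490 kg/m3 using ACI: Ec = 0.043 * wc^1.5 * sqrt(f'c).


Ec = 0.043 * 2490^1.5 * sqrt(53) / 1000
= 38.9 GPa

38.9


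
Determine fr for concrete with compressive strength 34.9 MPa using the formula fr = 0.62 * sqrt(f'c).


fr = 0.62 * sqrt(34.9)
= 3.663 MPa

3.663


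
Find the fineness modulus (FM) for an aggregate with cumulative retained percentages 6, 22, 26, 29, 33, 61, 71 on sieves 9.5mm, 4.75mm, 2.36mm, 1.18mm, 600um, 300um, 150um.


FM = sum(cumulative % retained) / 100
= 248 / 100
= 2.48

2.48


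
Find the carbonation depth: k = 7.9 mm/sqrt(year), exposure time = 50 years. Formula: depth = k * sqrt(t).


depth = k * sqrt(t)
= 7.9 * sqrt(50)
= 55.86 mm

55.86


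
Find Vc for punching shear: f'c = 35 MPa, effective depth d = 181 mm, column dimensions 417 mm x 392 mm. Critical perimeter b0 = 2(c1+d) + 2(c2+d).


b0 = 2*(417 + 181) + 2*(392 + 181) = 2342 mm
Vc = 0.33 * sqrt(35) * 2342 * 181 / 1000
= 827.59 kN

827.59


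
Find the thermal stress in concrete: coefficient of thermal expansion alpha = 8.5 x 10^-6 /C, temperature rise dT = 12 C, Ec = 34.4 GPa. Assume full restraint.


sigma = alpha * dT * Ec
= 8.5e-6 * 12 * 34.4 * 1000
= 3.509 MPa

3.509


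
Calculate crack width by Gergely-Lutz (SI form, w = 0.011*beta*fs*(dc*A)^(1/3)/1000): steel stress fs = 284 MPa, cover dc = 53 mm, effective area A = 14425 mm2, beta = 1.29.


w = 0.011 * beta * fs * (dc * A)^(1/3) / 1000
= 0.011 * 1.29 * 284 * (53 * 14425)^(1/3) / 1000
= 0.368 mm

0.368


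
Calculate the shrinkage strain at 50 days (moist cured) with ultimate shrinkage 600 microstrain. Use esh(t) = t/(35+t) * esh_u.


esh(50) = 50 / (35 + 50) * 600
= 50 / 85 * 600
= 352.9 microstrain

352.9


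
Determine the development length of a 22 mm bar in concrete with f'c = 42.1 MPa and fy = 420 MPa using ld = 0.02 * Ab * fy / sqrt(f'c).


Ab = pi * 22^2 / 4 = 380.133 mm2
ld = 0.02 * 380.133 * 420 / sqrt(42.1)
= 492.1 mm

492.1


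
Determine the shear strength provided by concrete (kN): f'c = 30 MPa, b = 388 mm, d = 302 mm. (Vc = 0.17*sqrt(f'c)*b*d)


Vc = 0.17 * sqrt(30) * 388 * 302 / 1000
= 109.11 kN

109.11


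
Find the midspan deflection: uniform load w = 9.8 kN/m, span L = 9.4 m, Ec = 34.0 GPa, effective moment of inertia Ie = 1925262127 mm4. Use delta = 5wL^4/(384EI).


Convert: L = 9.4 m = 9400 mm, Ec = 34.0 GPa = 34000 MPa
delta = 5 * 9.8 * 9400^4 / (384 * 34000 * 1925262127)
= 15.22 mm

15.22


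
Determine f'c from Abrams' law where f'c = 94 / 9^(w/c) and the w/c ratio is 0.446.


f'c = 94 / 9^0.446
= 94 / 2.664
= 35.28 MPa

35.28


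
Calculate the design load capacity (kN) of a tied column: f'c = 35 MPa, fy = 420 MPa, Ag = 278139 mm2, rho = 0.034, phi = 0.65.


Ast = rho * Ag = 0.034 * 278139 = 9456.726 mm2
phi*Pn = 0.65 * 0.80 * (0.85 * 35 * (278139 - 9456.726) + 420 * 9456.726) / 1000
= 6221.86 kN

6221.86


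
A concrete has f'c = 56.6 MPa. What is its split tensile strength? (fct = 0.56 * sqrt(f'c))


fct = 0.56 * sqrt(56.6)
= 0.56 * 7.523
= 4.213 MPa

4.213


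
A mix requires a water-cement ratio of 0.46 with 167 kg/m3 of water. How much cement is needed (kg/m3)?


Cement = water / (w/c)
= 167 / 0.46
= 363.0 kg/m3

363.0


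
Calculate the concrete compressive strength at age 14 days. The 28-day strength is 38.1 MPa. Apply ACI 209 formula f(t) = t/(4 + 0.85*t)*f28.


f(14) = 14 / (4 + 0.85 * 14) * 38.1
= 14 / 15.9 * 38.1
= 33.55 MPa

33.55


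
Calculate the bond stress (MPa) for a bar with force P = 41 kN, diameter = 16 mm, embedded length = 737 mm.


u = P / (pi * db * ld)
= 41 * 1000 / (pi * 16 * 737)
= 1.107 MPa

1.107


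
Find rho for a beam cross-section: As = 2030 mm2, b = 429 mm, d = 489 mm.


rho = As / (b * d)
= 2030 / (429 * 489)
= 0.0097

0.0097


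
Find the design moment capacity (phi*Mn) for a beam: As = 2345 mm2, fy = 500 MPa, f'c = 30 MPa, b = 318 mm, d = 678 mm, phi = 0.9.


a = As * fy / (0.85 * f'c * b)
= 2345 * 500 / (0.85 * 30 * 318)
= 144.5924 mm
Mn = As * fy * (d - a/2) / 10^6
= 710.1877 kN-m
phi*Mn = 0.9 * 710.1877 = 639.17 kN-m

639.17


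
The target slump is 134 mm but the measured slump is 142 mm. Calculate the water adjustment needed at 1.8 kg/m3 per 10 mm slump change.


Difference = 134 - 142 = -8 mm
Water adjustment = -8 * 1.8 / 10 = -1.4 kg/m3

-1.4


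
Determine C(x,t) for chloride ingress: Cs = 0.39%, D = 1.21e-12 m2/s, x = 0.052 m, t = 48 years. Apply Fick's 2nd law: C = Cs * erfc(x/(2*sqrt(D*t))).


t_seconds = 48 * 365.25 * 24 * 3600 = 1514764800.0 s
arg = 0.052 / (2 * sqrt(1.21e-12 * 1514764800.0))
= 0.6073
erfc(0.6073) = 0.3904
C = 0.39 * 0.3904 = 0.1523%

0.1523


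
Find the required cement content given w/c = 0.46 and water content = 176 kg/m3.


Cement = water / (w/c)
= 176 / 0.46
= 382.6 kg/m3

382.6


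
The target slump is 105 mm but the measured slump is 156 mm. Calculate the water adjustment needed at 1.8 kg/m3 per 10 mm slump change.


Difference = 105 - 156 = -51 mm
Water adjustment = -51 * 1.8 / 10 = -9.2 kg/m3

-9.2


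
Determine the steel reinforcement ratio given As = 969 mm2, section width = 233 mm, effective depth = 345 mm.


rho = As / (b * d)
= 969 / (233 * 345)
= 0.0121

0.0121


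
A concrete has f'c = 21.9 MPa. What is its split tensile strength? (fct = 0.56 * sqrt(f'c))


fct = 0.56 * sqrt(21.9)
= 0.56 * 4.68
= 2.621 MPa

2.621


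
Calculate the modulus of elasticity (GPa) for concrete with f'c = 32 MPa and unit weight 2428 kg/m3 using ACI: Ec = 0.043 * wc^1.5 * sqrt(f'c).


Ec = 0.043 * 2428^1.5 * sqrt(32) / 1000
= 29.1 GPa

29.1


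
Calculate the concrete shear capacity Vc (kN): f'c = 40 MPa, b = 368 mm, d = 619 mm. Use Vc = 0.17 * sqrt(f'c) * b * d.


Vc = 0.17 * sqrt(40) * 368 * 619 / 1000
= 244.92 kN

244.92


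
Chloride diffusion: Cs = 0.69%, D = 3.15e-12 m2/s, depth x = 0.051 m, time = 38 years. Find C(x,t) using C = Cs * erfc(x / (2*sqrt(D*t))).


t_seconds = 38 * 365.25 * 24 * 3600 = 1199188800.0 s
arg = 0.051 / (2 * sqrt(3.15e-12 * 1199188800.0))
= 0.4149
erfc(0.4149) = 0.5574
C = 0.69 * 0.5574 = 0.3846%

0.3846


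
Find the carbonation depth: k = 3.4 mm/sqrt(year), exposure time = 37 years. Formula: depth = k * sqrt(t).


depth = k * sqrt(t)
= 3.4 * sqrt(37)
= 20.68 mm

20.68


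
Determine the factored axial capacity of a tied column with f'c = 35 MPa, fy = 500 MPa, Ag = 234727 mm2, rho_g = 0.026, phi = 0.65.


Ast = rho * Ag = 0.026 * 234727 = 6102.902 mm2
phi*Pn = 0.65 * 0.80 * (0.85 * 35 * (234727 - 6102.902) + 500 * 6102.902) / 1000
= 5123.57 kN

5123.57


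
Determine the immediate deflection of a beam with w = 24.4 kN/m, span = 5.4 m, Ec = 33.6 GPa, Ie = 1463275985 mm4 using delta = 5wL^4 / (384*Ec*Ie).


Convert: L = 5.4 m = 5400 mm, Ec = 33.6 GPa = 33600 MPa
delta = 5 * 24.4 * 5400^4 / (384 * 33600 * 1463275985)
= 5.49 mm

5.49


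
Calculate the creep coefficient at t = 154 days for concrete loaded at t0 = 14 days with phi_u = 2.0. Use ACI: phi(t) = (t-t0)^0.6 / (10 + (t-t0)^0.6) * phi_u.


dt = 154 - 14 = 140
phi = 140^0.6 / (10 + 140^0.6) * 2.0
= 1.32

1.32


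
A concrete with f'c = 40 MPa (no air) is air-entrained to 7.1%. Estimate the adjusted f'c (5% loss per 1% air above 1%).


Strength loss = (7.1 - 1) * 5 = 30.5%
f'c = 40 * (1 - 30.5/100)
= 27.8 MPa

27.8


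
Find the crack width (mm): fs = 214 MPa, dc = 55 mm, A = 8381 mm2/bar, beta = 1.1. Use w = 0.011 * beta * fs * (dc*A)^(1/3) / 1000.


w = 0.011 * beta * fs * (dc * A)^(1/3) / 1000
= 0.011 * 1.1 * 214 * (55 * 8381)^(1/3) / 1000
= 0.2 mm

0.2


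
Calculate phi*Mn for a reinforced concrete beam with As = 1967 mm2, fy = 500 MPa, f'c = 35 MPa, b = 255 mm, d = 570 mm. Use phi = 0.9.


a = As * fy / (0.85 * f'c * b)
= 1967 * 500 / (0.85 * 35 * 255)
= 129.6424 mm
Mn = As * fy * (d - a/2) / 10^6
= 496.8433 kN-m
phi*Mn = 0.9 * 496.8433 = 447.16 kN-m

447.16


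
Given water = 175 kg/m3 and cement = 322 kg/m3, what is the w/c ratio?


w/c = water / cement
w/c = 175 / 322 = 0.543

0.543


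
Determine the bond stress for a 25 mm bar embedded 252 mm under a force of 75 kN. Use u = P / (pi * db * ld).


u = P / (pi * db * ld)
= 75 * 1000 / (pi * 25 * 252)
= 3.789 MPa

3.789


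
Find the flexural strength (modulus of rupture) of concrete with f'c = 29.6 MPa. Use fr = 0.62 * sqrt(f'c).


fr = 0.62 * sqrt(29.6)
= 3.373 MPa

3.373


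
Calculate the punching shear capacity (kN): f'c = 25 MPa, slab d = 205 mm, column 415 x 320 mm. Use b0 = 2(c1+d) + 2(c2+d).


b0 = 2*(415 + 205) + 2*(320 + 205) = 2290 mm
Vc = 0.33 * sqrt(25) * 2290 * 205 / 1000
= 774.59 kN

774.59


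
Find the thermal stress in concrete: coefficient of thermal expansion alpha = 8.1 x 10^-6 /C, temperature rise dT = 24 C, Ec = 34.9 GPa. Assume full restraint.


sigma = alpha * dT * Ec
= 8.1e-6 * 24 * 34.9 * 1000
= 6.785 MPa

6.785


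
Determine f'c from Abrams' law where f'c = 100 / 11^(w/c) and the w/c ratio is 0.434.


f'c = 100 / 11^0.434
= 100 / 2.831
= 35.32 MPa

35.32


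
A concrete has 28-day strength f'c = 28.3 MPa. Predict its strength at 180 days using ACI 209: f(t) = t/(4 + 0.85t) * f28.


f(180) = 180 / (4 + 0.85 * 180) * 28.3
= 180 / 157.0 * 28.3
= 32.45 MPa

32.45


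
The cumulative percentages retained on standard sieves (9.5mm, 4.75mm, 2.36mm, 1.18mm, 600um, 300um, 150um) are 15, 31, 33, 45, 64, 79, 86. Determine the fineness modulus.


FM = sum(cumulative % retained) / 100
= 353 / 100
= 3.53

3.53


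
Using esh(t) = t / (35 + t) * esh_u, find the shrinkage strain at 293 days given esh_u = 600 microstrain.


esh(293) = 293 / (35 + 293) * 600
= 293 / 328 * 600
= 536.0 microstrain

536.0


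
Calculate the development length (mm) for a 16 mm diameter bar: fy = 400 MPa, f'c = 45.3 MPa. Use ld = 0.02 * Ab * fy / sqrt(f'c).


Ab = pi * 16^2 / 4 = 201.062 mm2
ld = 0.02 * 201.062 * 400 / sqrt(45.3)
= 239.0 mm

239.0


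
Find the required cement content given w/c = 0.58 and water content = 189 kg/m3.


Cement = water / (w/c)
= 189 / 0.58
= 325.9 kg/m3

325.9
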